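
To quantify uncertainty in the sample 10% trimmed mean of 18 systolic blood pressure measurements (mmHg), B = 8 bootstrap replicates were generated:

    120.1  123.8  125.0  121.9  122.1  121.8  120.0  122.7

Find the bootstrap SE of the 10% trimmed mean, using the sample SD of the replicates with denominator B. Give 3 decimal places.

SE* = 1.587

Bootstrap SE is the standard deviation of the 8 replicate 10% trimmed means.
Mean of replicates: (120.1 + 123.8 + 125.0 + 121.9 + 122.1 + 121.8 + 120.0 + 122.7) / 8 = 977.4000 / 8 = 122.1750
Sum of squared deviations: (−2.0750)² + (+1.6250)² + (+2.8250)² + (−0.2750)² + (−0.0750)² + (−0.3750)² + (−2.1750)² + (+0.5250)² = 20.1550
Variance = 20.1550 / 8 = 2.5194
SE* = √2.5194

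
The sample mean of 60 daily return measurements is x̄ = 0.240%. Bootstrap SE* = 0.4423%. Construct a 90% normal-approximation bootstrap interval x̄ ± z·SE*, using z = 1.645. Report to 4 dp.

(-0.4876, 0.9676)

Margin = 1.645 × 0.4423 = 0.72758
Interval: 0.240 ± 0.72758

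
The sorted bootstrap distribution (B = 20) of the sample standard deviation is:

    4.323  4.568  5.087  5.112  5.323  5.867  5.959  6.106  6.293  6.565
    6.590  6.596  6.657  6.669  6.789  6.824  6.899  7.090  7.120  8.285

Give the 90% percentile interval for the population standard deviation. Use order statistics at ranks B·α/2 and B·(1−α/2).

α = 0.10; lower rank = 20 × 0.050 = 1; upper rank = 20 × 0.950 = 19.
The 1st smallest replicate is 4.323; the 19th is 7.120.

(4.323, 7.120)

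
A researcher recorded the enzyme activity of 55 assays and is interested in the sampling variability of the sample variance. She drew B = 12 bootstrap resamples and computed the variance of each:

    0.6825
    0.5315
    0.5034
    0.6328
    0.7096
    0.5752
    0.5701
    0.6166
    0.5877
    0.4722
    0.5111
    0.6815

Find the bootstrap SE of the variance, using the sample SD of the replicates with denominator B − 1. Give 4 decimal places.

SE* = 0.0771

Bootstrap SE is the standard deviation of the 12 replicate variances.
Mean of replicates: (0.6825 + 0.5315 + 0.5034 + 0.6328 + 0.7096 + 0.5752 + 0.5701 + 0.6166 + 0.5877 + 0.4722 + 0.5111 + 0.6815) / 12 = 7.07420 / 12 = 0.58952
Sum of squared deviations: (+0.09298)² + (−0.05802)² + (−0.08612)² + (+0.04328)² + (+0.12008)² + (−0.01432)² + (−0.01942)² + (+0.02708)² + (−0.00182)² + (−0.11732)² + (−0.07842)² + (+0.09198)² = 0.06541
Variance = 0.06541 / 11 = 0.00595
SE* = √0.00595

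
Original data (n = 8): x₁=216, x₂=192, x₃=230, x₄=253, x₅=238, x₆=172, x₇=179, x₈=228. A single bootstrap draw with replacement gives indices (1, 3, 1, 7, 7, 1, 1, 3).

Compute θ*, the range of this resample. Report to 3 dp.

Resample values: 216, 230, 216, 179, 179, 216, 216, 230.
Range = 230 − 179 = 51.000

θ* = 51.000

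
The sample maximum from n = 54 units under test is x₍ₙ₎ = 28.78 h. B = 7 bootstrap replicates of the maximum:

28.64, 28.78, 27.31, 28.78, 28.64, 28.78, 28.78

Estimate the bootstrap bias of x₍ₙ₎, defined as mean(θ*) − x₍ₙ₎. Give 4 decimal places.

mean(θ*) = (28.64 + 28.78 + 27.31 + 28.78 + 28.64 + 28.78 + 28.78) / 7 = 28.53000
bias = 28.53000 − 28.78

bias = −0.2500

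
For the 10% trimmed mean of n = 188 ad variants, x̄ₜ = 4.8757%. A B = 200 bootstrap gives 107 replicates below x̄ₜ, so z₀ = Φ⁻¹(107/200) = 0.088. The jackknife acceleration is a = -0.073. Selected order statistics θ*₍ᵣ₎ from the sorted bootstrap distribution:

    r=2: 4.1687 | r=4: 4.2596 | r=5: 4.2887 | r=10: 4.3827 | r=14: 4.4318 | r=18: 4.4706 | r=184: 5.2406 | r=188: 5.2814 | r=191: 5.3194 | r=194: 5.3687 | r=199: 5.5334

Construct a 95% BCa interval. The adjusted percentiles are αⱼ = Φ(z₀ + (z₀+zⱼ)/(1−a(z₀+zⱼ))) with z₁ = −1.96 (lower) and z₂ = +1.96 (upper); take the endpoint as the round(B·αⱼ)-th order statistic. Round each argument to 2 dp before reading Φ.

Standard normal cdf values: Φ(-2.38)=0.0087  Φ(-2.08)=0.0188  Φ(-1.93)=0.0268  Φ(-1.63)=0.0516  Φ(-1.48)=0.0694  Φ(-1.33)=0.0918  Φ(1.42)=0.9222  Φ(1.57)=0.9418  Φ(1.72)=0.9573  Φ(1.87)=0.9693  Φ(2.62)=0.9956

(4.2596, 5.3687)

Lower: z₀ + z₁ = 0.088 + (-1.960) = -1.872; 1 − a(z₀+z₁) = 1 − (-0.073)(-1.872) = 0.8633; argument = 0.088 + (-1.872)/0.8633 = -2.0803 → -2.08.
α₁ = Φ(-2.08) = 0.0188; rank = round(200 × 0.0188) = 4; θ*₍4₎ = 4.2596.
Upper: z₀ + z₂ = 2.048; 1 − a(z₀+z₂) = 1.1495; argument = 1.8696 → 1.87; α₂ = 0.9693; rank = 194; θ*₍194₎ = 5.3687.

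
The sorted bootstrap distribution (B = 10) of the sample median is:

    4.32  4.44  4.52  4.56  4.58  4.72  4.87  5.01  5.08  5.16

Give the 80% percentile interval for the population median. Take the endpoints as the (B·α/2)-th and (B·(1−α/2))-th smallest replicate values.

(4.32, 5.08)

α = 0.20; lower rank = 10 × 0.100 = 1; upper rank = 10 × 0.900 = 9.
The 1st smallest replicate is 4.32; the 9th is 5.08.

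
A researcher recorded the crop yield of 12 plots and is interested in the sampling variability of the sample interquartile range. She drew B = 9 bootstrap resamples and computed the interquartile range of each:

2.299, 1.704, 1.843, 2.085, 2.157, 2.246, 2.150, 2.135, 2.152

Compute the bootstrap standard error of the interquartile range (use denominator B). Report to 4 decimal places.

SE* = 0.1801

Bootstrap SE is the standard deviation of the 9 replicate interquartile ranges.
Mean of replicates: (2.299 + 1.704 + 1.843 + 2.085 + 2.157 + 2.246 + 2.150 + 2.135 + 2.152) / 9 = 18.77100 / 9 = 2.08567
Sum of squared deviations: (+0.21333)² + (−0.38167)² + (−0.24267)² + (−0.00067)² + (+0.07133)² + (+0.16033)² + (+0.06433)² + (+0.04933)² + (+0.06633)² = 0.29184
Variance = 0.29184 / 9 = 0.03243
SE* = √0.03243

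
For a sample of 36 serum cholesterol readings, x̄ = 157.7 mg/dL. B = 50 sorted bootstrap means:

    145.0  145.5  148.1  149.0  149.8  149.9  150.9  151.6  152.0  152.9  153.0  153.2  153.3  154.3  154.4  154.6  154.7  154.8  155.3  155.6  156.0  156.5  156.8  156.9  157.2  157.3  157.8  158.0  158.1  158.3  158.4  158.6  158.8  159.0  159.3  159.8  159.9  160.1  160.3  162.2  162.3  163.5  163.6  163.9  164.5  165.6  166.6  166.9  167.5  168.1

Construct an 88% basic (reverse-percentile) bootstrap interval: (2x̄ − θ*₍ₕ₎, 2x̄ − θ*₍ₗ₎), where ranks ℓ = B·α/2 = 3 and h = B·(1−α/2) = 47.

Percentile endpoints at ranks 3 and 47: θ*₍3₎ = 148.1, θ*₍47₎ = 166.6.
Basic interval reflects these around x̄:
  lower = 2 × 157.7 − 166.6 = 148.8
  upper = 2 × 157.7 − 148.1 = 167.3

(148.8, 167.3)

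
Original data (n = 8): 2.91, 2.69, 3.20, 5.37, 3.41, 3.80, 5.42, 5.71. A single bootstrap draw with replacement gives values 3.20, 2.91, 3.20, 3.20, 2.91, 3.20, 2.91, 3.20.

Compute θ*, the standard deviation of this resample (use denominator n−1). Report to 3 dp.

θ* = 0.150

Mean = 3.0913; sum of squared deviations = 0.1577
s² = 0.1577 / 7 = 0.0225
s = √0.0225 = 0.150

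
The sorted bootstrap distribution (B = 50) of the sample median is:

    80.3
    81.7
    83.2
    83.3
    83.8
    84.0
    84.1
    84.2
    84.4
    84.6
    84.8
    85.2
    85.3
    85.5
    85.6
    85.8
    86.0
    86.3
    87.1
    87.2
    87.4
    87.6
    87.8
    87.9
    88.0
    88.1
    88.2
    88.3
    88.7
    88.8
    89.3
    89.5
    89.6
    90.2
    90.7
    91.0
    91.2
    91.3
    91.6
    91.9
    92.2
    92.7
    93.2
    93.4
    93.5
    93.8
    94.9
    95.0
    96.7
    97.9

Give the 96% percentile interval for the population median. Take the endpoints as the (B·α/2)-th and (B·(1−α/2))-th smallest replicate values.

α = 0.04; lower rank = 50 × 0.020 = 1; upper rank = 50 × 0.980 = 49.
The 1st smallest replicate is 80.3; the 49th is 96.7.

(80.3, 96.7)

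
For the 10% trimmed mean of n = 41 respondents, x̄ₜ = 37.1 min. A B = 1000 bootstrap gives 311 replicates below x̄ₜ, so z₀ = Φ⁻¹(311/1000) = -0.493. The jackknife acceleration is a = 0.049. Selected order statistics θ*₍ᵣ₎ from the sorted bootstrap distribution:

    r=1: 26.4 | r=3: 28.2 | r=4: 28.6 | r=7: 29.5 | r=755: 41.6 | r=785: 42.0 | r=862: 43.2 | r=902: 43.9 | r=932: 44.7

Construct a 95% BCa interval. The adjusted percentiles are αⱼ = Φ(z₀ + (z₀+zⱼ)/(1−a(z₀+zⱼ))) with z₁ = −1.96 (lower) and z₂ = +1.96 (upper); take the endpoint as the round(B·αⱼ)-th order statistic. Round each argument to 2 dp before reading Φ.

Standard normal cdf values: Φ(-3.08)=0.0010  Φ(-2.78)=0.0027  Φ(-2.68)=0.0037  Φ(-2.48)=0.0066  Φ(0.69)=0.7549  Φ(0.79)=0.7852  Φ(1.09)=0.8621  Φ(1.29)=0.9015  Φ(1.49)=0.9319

Lower: z₀ + z₁ = -0.493 + (-1.960) = -2.453; 1 − a(z₀+z₁) = 1 − (0.049)(-2.453) = 1.1202; argument = -0.493 + (-2.453)/1.1202 = -2.6828 → -2.68.
α₁ = Φ(-2.68) = 0.0037; rank = round(1000 × 0.0037) = 4; θ*₍4₎ = 28.6.
Upper: z₀ + z₂ = 1.467; 1 − a(z₀+z₂) = 0.9281; argument = 1.0876 → 1.09; α₂ = 0.8621; rank = 862; θ*₍862₎ = 43.2.

(28.6, 43.2)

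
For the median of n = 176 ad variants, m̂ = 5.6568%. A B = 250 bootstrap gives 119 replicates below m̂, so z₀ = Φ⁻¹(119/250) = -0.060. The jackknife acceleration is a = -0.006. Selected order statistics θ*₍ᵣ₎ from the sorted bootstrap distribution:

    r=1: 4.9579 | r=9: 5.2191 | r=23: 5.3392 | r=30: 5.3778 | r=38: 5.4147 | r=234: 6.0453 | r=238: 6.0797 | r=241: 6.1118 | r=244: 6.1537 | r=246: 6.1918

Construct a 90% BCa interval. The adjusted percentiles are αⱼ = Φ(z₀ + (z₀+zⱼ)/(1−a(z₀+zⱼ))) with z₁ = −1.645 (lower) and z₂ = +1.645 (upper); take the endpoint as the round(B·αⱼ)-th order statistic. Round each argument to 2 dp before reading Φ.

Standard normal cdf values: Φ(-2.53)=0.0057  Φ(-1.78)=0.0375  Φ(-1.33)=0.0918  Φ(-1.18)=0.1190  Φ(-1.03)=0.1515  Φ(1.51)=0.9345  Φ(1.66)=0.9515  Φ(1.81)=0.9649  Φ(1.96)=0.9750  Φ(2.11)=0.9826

(5.2191, 6.0453)

Lower: z₀ + z₁ = -0.060 + (-1.645) = -1.705; 1 − a(z₀+z₁) = 1 − (-0.006)(-1.705) = 0.9898; argument = -0.060 + (-1.705)/0.9898 = -1.7826 → -1.78.
α₁ = Φ(-1.78) = 0.0375; rank = round(250 × 0.0375) = 9; θ*₍9₎ = 5.2191.
Upper: z₀ + z₂ = 1.585; 1 − a(z₀+z₂) = 1.0095; argument = 1.5101 → 1.51; α₂ = 0.9345; rank = 234; θ*₍234₎ = 6.0453.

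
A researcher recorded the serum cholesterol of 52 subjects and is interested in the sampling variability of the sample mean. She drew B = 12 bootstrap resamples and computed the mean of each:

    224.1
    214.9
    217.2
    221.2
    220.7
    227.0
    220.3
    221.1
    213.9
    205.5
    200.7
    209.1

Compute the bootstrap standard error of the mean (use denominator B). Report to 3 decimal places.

Bootstrap SE is the standard deviation of the 12 replicate means.
Mean of replicates: (224.1 + 214.9 + 217.2 + 221.2 + 220.7 + 227.0 + 220.3 + 221.1 + 213.9 + 205.5 + 200.7 + 209.1) / 12 = 2595.7000 / 12 = 216.3083
Sum of squared deviations: (+7.7917)² + (−1.4083)² + (+0.8917)² + (+4.8917)² + (+4.3917)² + (+10.6917)² + (+3.9917)² + (+4.7917)² + (−2.4083)² + (−10.8083)² + (−15.6083)² + (−7.2083)² = 678.1092
Variance = 678.1092 / 12 = 56.5091
SE* = √56.5091

SE* = 7.517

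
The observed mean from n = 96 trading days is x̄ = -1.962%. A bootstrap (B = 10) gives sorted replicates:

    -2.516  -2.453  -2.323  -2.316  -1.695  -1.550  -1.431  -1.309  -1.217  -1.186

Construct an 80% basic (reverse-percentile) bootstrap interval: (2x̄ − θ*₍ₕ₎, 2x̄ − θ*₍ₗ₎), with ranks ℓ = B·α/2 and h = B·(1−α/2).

Percentile endpoints at ranks 1 and 9: θ*₍1₎ = -2.516, θ*₍9₎ = -1.217.
Basic interval reflects these around x̄:
  lower = 2 × -1.962 − -1.217 = -2.707
  upper = 2 × -1.962 − -2.516 = -1.408

(-2.707, -1.408)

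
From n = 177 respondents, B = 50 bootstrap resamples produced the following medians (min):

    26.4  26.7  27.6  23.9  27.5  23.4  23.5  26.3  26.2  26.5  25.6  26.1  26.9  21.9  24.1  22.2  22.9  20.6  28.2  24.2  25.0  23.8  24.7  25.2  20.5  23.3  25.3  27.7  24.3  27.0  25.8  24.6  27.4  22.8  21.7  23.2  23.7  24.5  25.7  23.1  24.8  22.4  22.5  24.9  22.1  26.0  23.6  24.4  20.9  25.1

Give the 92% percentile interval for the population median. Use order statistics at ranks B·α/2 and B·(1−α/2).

(20.6, 27.6)

Sorted replicates: 20.5, 20.6, 20.9, 21.7, 21.9, 22.1, 22.2, 22.4, 22.5, 22.8, 22.9, 23.1, 23.2, 23.3, 23.4, 23.5, 23.6, 23.7, 23.8, 23.9, 24.1, 24.2, 24.3, 24.4, 24.5, 24.6, 24.7, 24.8, 24.9, 25.0, 25.1, 25.2, 25.3, 25.6, 25.7, 25.8, 26.0, 26.1, 26.2, 26.3, 26.4, 26.5, 26.7, 26.9, 27.0, 27.4, 27.5, 27.6, 27.7, 28.2
α = 0.08; lower rank = 50 × 0.040 = 2; upper rank = 50 × 0.960 = 48.
The 2nd smallest replicate is 20.6; the 48th is 27.6.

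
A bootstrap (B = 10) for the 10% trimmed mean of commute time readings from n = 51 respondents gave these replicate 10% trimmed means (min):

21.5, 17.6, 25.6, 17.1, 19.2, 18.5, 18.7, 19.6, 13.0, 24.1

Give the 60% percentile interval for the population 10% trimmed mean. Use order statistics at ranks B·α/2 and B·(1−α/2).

Sorted replicates: 13.0, 17.1, 17.6, 18.5, 18.7, 19.2, 19.6, 21.5, 24.1, 25.6
α = 0.40; lower rank = 10 × 0.200 = 2; upper rank = 10 × 0.800 = 8.
The 2nd smallest replicate is 17.1; the 8th is 21.5.

(17.1, 21.5)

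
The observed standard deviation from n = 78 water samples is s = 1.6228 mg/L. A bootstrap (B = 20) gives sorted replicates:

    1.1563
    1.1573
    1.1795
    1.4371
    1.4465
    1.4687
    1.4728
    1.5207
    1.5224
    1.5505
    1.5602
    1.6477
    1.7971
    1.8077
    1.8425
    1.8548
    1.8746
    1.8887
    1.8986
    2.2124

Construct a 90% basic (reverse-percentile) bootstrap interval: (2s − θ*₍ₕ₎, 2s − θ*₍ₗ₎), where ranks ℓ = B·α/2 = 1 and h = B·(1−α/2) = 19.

(1.3470, 2.0893)

Percentile endpoints at ranks 1 and 19: θ*₍1₎ = 1.1563, θ*₍19₎ = 1.8986.
Basic interval reflects these around s:
  lower = 2 × 1.6228 − 1.8986 = 1.3470
  upper = 2 × 1.6228 − 1.1563 = 2.0893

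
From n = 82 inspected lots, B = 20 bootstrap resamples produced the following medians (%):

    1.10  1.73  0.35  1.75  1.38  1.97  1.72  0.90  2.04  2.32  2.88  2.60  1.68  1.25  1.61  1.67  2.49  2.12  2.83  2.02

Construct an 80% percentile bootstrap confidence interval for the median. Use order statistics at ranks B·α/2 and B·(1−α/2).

(0.90, 2.60)

Sorted replicates: 0.35, 0.90, 1.10, 1.25, 1.38, 1.61, 1.67, 1.68, 1.72, 1.73, 1.75, 1.97, 2.02, 2.04, 2.12, 2.32, 2.49, 2.60, 2.83, 2.88
α = 0.20; lower rank = 20 × 0.100 = 2; upper rank = 20 × 0.900 = 18.
The 2nd smallest replicate is 0.90; the 18th is 2.60.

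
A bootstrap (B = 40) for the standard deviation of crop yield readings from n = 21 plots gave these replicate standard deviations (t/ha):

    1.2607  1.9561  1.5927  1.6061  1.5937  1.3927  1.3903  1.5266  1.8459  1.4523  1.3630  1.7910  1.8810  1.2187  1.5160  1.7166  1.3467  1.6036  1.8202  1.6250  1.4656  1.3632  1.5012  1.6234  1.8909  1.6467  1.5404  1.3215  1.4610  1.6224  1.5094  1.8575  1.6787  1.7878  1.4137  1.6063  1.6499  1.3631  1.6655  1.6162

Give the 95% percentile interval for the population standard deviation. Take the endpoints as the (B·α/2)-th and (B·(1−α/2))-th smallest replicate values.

(1.2187, 1.8909)

Sorted replicates: 1.2187, 1.2607, 1.3215, 1.3467, 1.3630, 1.3631, 1.3632, 1.3903, 1.3927, 1.4137, 1.4523, 1.4610, 1.4656, 1.5012, 1.5094, 1.5160, 1.5266, 1.5404, 1.5927, 1.5937, 1.6036, 1.6061, 1.6063, 1.6162, 1.6224, 1.6234, 1.6250, 1.6467, 1.6499, 1.6655, 1.6787, 1.7166, 1.7878, 1.7910, 1.8202, 1.8459, 1.8575, 1.8810, 1.8909, 1.9561
α = 0.05; lower rank = 40 × 0.025 = 1; upper rank = 40 × 0.975 = 39.
The 1st smallest replicate is 1.2187; the 39th is 1.8909.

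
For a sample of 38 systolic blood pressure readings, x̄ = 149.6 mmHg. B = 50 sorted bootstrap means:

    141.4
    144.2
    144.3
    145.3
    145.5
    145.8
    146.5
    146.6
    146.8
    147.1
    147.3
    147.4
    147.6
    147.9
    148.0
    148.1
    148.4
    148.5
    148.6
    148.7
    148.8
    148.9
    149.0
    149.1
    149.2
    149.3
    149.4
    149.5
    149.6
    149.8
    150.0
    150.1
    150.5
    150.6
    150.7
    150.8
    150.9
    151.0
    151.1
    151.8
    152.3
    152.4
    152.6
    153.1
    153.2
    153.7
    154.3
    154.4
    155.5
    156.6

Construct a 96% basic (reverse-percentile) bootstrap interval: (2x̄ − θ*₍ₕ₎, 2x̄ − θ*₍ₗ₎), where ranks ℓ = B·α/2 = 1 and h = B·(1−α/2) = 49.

(143.7, 157.8)

Percentile endpoints at ranks 1 and 49: θ*₍1₎ = 141.4, θ*₍49₎ = 155.5.
Basic interval reflects these around x̄:
  lower = 2 × 149.6 − 155.5 = 143.7
  upper = 2 × 149.6 − 141.4 = 157.8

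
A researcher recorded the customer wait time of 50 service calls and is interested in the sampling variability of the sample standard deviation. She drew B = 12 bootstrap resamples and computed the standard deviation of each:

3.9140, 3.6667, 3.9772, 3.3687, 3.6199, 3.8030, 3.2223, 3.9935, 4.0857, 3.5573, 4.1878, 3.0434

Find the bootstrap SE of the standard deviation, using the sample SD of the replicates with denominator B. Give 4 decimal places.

SE* = 0.3419

Bootstrap SE is the standard deviation of the 12 replicate standard deviations.
Mean of replicates: (3.9140 + 3.6667 + 3.9772 + 3.3687 + 3.6199 + 3.8030 + 3.2223 + 3.9935 + 4.0857 + 3.5573 + 4.1878 + 3.0434) / 12 = 44.43950 / 12 = 3.70329
Sum of squared deviations: (+0.21071)² + (−0.03659)² + (+0.27391)² + (−0.33459)² + (−0.08339)² + (+0.09971)² + (−0.48099)² + (+0.29021)² + (+0.38241)² + (−0.14599)² + (+0.48451)² + (−0.65989)² = 1.40294
Variance = 1.40294 / 12 = 0.11691
SE* = √0.11691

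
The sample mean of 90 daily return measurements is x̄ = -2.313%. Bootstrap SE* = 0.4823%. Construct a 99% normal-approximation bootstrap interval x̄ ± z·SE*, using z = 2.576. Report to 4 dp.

(-3.5554, -1.0706)

Margin = 2.576 × 0.4823 = 1.24240
Interval: -2.313 ± 1.24240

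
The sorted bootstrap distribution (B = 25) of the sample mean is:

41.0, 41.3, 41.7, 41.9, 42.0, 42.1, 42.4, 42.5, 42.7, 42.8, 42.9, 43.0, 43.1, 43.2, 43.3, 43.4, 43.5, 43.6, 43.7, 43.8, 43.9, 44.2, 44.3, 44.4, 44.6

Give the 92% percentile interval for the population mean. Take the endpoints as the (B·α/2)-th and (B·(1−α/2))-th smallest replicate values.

(41.0, 44.4)

α = 0.08; lower rank = 25 × 0.040 = 1; upper rank = 25 × 0.960 = 24.
The 1st smallest replicate is 41.0; the 24th is 44.4.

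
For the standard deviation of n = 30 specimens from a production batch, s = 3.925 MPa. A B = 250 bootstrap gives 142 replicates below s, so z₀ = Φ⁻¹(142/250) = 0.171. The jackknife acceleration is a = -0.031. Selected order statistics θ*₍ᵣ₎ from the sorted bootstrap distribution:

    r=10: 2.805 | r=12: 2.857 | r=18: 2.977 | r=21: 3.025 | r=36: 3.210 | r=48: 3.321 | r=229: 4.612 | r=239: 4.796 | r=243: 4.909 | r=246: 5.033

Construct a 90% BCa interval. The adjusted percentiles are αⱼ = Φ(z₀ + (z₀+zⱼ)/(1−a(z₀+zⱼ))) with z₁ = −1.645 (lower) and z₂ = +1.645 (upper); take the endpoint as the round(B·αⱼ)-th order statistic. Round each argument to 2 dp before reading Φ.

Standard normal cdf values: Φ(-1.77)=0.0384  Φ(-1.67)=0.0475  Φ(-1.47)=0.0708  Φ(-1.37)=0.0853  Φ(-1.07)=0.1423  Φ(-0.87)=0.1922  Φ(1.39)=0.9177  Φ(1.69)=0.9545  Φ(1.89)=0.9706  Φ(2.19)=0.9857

Lower: z₀ + z₁ = 0.171 + (-1.645) = -1.474; 1 − a(z₀+z₁) = 1 − (-0.031)(-1.474) = 0.9543; argument = 0.171 + (-1.474)/0.9543 = -1.3736 → -1.37.
α₁ = Φ(-1.37) = 0.0853; rank = round(250 × 0.0853) = 21; θ*₍21₎ = 3.025.
Upper: z₀ + z₂ = 1.816; 1 − a(z₀+z₂) = 1.0563; argument = 1.8902 → 1.89; α₂ = 0.9706; rank = 243; θ*₍243₎ = 4.909.

(3.025, 4.909)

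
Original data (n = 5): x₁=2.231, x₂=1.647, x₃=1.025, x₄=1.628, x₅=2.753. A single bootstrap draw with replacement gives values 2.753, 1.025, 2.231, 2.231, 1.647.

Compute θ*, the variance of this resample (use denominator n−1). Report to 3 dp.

Mean = 1.9774; sum of squared deviations = 1.7464
s² = 1.7464 / 4 = 0.4366

θ* = 0.437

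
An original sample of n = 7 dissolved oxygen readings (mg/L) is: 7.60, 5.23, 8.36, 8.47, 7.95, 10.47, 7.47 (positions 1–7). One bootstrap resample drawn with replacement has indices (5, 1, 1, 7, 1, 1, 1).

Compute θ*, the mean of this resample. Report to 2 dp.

Resample values: 7.95, 7.60, 7.60, 7.47, 7.60, 7.60, 7.60.
Mean = (7.95 + 7.60 + 7.60 + 7.47 + 7.60 + 7.60 + 7.60) / 7 = 53.420 / 7 = 7.63

θ* = 7.63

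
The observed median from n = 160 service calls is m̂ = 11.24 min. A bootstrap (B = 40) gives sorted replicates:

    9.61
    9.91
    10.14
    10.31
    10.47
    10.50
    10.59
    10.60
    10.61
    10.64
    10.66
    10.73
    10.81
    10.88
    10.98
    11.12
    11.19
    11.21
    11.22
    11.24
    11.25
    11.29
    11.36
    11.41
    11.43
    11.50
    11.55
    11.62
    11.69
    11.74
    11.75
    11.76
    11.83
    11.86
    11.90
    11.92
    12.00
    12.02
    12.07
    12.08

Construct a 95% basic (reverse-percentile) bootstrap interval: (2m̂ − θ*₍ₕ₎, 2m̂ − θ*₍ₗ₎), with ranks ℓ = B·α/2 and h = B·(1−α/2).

(10.41, 12.87)

Percentile endpoints at ranks 1 and 39: θ*₍1₎ = 9.61, θ*₍39₎ = 12.07.
Basic interval reflects these around m̂:
  lower = 2 × 11.24 − 12.07 = 10.41
  upper = 2 × 11.24 − 9.61 = 12.87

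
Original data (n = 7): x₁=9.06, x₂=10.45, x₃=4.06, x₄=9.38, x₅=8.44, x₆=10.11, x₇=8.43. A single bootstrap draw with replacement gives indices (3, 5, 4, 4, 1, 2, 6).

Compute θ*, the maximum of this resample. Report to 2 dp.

Resample values: 4.06, 8.44, 9.38, 9.38, 9.06, 10.45, 10.11.
Maximum = 10.45

θ* = 10.45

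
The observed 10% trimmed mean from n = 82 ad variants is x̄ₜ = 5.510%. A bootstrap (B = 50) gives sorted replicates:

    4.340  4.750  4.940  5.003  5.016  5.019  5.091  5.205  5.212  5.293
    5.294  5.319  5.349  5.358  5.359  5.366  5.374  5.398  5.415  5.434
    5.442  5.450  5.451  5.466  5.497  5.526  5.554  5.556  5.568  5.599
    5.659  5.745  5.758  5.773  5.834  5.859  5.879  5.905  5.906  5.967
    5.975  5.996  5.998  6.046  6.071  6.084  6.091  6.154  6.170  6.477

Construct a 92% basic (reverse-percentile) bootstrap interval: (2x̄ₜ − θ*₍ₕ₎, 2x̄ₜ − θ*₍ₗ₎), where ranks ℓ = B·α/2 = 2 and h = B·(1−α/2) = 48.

(4.866, 6.270)

Percentile endpoints at ranks 2 and 48: θ*₍2₎ = 4.750, θ*₍48₎ = 6.154.
Basic interval reflects these around x̄ₜ:
  lower = 2 × 5.510 − 6.154 = 4.866
  upper = 2 × 5.510 − 4.750 = 6.270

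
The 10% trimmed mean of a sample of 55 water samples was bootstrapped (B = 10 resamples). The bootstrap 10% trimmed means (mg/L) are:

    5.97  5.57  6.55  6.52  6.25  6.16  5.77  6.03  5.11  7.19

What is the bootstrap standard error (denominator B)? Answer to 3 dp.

SE* = 0.546

Bootstrap SE is the standard deviation of the 10 replicate 10% trimmed means.
Mean of replicates: (5.97 + 5.57 + 6.55 + 6.52 + 6.25 + 6.16 + 5.77 + 6.03 + 5.11 + 7.19) / 10 = 61.1200 / 10 = 6.1120
Sum of squared deviations: (−0.1420)² + (−0.5420)² + (+0.4380)² + (+0.4080)² + (+0.1380)² + (+0.0480)² + (−0.3420)² + (−0.0820)² + (−1.0020)² + (+1.0780)² = 2.9834
Variance = 2.9834 / 10 = 0.2983
SE* = √0.2983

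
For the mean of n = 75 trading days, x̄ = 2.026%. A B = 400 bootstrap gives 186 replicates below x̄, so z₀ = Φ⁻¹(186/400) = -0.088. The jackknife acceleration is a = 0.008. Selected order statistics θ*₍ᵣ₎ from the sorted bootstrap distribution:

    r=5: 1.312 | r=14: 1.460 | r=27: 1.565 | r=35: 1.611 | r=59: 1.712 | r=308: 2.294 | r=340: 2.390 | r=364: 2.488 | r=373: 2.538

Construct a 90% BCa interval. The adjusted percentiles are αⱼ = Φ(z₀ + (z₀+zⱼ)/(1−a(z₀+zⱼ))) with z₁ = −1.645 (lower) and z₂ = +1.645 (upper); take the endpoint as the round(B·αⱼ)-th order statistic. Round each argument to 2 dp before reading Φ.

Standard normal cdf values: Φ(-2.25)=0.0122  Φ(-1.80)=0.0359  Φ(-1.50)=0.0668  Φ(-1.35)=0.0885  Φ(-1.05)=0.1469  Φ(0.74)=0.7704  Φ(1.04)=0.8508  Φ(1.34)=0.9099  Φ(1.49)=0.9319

Lower: z₀ + z₁ = -0.088 + (-1.645) = -1.733; 1 − a(z₀+z₁) = 1 − (0.008)(-1.733) = 1.0139; argument = -0.088 + (-1.733)/1.0139 = -1.7973 → -1.80.
α₁ = Φ(-1.80) = 0.0359; rank = round(400 × 0.0359) = 14; θ*₍14₎ = 1.460.
Upper: z₀ + z₂ = 1.557; 1 − a(z₀+z₂) = 0.9875; argument = 1.4886 → 1.49; α₂ = 0.9319; rank = 373; θ*₍373₎ = 2.538.

(1.460, 2.538)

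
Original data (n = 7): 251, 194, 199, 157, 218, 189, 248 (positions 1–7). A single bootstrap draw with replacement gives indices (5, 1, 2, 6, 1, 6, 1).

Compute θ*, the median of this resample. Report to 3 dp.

Resample values: 218, 251, 194, 189, 251, 189, 251.
Sorted: 189, 189, 194, 218, 251, 251, 251
Median = middle value = 218.000

θ* = 218.000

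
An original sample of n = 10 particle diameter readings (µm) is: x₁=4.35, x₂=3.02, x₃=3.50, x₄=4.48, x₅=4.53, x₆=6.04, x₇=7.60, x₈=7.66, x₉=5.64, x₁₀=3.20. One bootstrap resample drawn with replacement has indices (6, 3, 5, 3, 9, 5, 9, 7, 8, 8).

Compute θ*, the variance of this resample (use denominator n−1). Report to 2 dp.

θ* = 2.64

Resample values: 6.04, 3.50, 4.53, 3.50, 5.64, 4.53, 5.64, 7.60, 7.66, 7.66.
Mean = 5.6300; sum of squared deviations = 23.7848
s² = 23.7848 / 9 = 2.6428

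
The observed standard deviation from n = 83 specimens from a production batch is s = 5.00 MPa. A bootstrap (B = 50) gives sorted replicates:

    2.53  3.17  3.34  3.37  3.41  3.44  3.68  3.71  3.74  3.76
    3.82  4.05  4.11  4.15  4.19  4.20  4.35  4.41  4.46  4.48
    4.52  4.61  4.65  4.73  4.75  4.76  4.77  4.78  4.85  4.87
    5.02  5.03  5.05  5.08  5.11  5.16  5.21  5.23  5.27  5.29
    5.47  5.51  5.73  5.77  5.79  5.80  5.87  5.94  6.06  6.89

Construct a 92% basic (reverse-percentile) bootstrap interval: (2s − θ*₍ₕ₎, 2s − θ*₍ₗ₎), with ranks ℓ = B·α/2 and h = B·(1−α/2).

Percentile endpoints at ranks 2 and 48: θ*₍2₎ = 3.17, θ*₍48₎ = 5.94.
Basic interval reflects these around s:
  lower = 2 × 5.00 − 5.94 = 4.06
  upper = 2 × 5.00 − 3.17 = 6.83

(4.06, 6.83)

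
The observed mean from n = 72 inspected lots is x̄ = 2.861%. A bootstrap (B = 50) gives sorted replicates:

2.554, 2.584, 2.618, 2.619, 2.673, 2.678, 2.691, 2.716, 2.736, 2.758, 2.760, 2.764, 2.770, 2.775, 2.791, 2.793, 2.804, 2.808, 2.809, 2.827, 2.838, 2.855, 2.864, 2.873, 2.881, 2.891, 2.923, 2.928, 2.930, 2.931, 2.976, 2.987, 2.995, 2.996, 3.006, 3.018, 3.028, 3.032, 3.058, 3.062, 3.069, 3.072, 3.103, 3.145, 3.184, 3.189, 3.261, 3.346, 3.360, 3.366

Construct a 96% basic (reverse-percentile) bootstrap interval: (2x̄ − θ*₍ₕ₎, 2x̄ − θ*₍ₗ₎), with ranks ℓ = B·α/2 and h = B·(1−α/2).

(2.362, 3.168)

Percentile endpoints at ranks 1 and 49: θ*₍1₎ = 2.554, θ*₍49₎ = 3.360.
Basic interval reflects these around x̄:
  lower = 2 × 2.861 − 3.360 = 2.362
  upper = 2 × 2.861 − 2.554 = 3.168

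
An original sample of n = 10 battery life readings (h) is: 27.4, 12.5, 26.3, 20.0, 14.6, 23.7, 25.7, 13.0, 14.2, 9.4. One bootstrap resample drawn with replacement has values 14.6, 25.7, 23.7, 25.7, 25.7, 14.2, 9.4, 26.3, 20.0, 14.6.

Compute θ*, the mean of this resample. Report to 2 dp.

Mean = (14.6 + 25.7 + 23.7 + 25.7 + 25.7 + 14.2 + 9.4 + 26.3 + 20.0 + 14.6) / 10 = 199.90 / 10 = 19.99

θ* = 19.99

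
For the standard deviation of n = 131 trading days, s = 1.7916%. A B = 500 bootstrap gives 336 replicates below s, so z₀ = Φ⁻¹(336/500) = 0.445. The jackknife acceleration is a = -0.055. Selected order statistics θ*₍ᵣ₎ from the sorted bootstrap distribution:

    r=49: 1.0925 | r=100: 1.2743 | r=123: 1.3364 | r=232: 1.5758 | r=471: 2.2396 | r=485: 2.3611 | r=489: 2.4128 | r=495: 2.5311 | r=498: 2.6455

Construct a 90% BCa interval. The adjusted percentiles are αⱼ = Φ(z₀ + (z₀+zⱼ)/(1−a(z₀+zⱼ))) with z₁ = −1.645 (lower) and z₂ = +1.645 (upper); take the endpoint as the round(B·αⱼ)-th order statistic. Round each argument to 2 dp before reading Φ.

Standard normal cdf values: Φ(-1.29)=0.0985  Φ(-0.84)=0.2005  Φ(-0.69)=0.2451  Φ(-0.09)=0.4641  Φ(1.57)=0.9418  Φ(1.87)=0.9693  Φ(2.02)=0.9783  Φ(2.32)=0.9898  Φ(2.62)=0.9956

(1.2743, 2.5311)

Lower: z₀ + z₁ = 0.445 + (-1.645) = -1.200; 1 − a(z₀+z₁) = 1 − (-0.055)(-1.200) = 0.9340; argument = 0.445 + (-1.200)/0.9340 = -0.8398 → -0.84.
α₁ = Φ(-0.84) = 0.2005; rank = round(500 × 0.2005) = 100; θ*₍100₎ = 1.2743.
Upper: z₀ + z₂ = 2.090; 1 − a(z₀+z₂) = 1.1149; argument = 2.3195 → 2.32; α₂ = 0.9898; rank = 495; θ*₍495₎ = 2.5311.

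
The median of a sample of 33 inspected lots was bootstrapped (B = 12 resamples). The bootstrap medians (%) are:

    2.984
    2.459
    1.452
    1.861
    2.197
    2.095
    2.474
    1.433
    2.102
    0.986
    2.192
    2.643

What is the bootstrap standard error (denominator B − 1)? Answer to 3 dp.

Bootstrap SE is the standard deviation of the 12 replicate medians.
Mean of replicates: (2.984 + 2.459 + 1.452 + 1.861 + 2.197 + 2.095 + 2.474 + 1.433 + 2.102 + 0.986 + 2.192 + 2.643) / 12 = 24.8780 / 12 = 2.0732
Sum of squared deviations: (+0.9108)² + (+0.3858)² + (−0.6212)² + (−0.2122)² + (+0.1238)² + (+0.0218)² + (+0.4008)² + (−0.6402)² + (+0.0288)² + (−1.0872)² + (+0.1188)² + (+0.5698)² = 3.5172
Variance = 3.5172 / 11 = 0.3197
SE* = √0.3197

SE* = 0.565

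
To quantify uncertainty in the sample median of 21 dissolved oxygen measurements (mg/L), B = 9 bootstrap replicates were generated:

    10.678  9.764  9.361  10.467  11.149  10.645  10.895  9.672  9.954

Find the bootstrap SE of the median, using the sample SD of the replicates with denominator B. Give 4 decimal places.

Bootstrap SE is the standard deviation of the 9 replicate medians.
Mean of replicates: (10.678 + 9.764 + 9.361 + 10.467 + 11.149 + 10.645 + 10.895 + 9.672 + 9.954) / 9 = 92.58500 / 9 = 10.28722
Sum of squared deviations: (+0.39078)² + (−0.52322)² + (−0.92622)² + (+0.17978)² + (+0.86178)² + (+0.35778)² + (+0.60778)² + (−0.61522)² + (−0.33322)² = 3.04627
Variance = 3.04627 / 9 = 0.33847
SE* = √0.33847

SE* = 0.5818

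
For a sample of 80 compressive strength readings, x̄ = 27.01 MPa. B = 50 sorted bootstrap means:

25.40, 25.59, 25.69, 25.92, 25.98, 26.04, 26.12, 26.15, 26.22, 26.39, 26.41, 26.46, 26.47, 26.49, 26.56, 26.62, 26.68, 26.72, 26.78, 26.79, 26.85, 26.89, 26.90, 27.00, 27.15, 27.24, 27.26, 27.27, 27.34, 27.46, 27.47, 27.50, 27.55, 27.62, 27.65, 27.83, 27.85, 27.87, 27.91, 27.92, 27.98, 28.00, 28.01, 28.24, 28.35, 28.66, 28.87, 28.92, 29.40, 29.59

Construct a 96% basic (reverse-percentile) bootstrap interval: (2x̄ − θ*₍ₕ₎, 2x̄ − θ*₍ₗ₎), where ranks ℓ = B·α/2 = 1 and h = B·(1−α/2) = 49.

(24.62, 28.62)

Percentile endpoints at ranks 1 and 49: θ*₍1₎ = 25.40, θ*₍49₎ = 29.40.
Basic interval reflects these around x̄:
  lower = 2 × 27.01 − 29.40 = 24.62
  upper = 2 × 27.01 − 25.40 = 28.62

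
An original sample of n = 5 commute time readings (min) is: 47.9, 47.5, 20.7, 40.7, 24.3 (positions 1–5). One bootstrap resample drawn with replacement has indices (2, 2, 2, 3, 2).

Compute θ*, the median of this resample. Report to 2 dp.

Resample values: 47.5, 47.5, 47.5, 20.7, 47.5.
Sorted: 20.7, 47.5, 47.5, 47.5, 47.5
Median = middle value = 47.50

θ* = 47.50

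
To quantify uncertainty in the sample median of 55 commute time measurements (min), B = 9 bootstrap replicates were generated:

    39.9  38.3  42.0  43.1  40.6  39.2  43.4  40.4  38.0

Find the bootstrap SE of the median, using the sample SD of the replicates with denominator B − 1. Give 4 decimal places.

SE* = 1.9546

Bootstrap SE is the standard deviation of the 9 replicate medians.
Mean of replicates: (39.9 + 38.3 + 42.0 + 43.1 + 40.6 + 39.2 + 43.4 + 40.4 + 38.0) / 9 = 364.90000 / 9 = 40.54444
Sum of squared deviations: (−0.64444)² + (−2.24444)² + (+1.45556)² + (+2.55556)² + (+0.05556)² + (−1.34444)² + (+2.85556)² + (−0.14444)² + (−2.54444)² = 30.56222
Variance = 30.56222 / 8 = 3.82028
SE* = √3.82028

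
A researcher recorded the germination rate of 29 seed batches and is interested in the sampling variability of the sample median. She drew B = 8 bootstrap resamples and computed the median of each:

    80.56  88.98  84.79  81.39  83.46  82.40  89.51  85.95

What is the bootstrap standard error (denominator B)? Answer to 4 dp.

SE* = 3.1207

Bootstrap SE is the standard deviation of the 8 replicate medians.
Mean of replicates: (80.56 + 88.98 + 84.79 + 81.39 + 83.46 + 82.40 + 89.51 + 85.95) / 8 = 677.04000 / 8 = 84.63000
Sum of squared deviations: (−4.07000)² + (+4.35000)² + (+0.16000)² + (−3.24000)² + (−1.17000)² + (−2.23000)² + (+4.88000)² + (+1.32000)² = 77.90920
Variance = 77.90920 / 8 = 9.73865
SE* = √9.73865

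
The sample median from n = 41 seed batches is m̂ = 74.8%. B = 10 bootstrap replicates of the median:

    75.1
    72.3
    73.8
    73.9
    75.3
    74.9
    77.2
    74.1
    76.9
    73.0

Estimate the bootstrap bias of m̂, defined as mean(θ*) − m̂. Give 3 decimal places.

mean(θ*) = (75.1 + 72.3 + 73.8 + 73.9 + 75.3 + 74.9 + 77.2 + 74.1 + 76.9 + 73.0) / 10 = 74.6500
bias = 74.6500 − 74.8

bias = −0.150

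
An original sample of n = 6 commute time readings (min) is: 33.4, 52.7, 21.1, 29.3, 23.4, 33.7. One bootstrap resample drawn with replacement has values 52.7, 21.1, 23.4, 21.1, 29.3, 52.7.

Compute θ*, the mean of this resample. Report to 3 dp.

θ* = 33.383

Mean = (52.7 + 21.1 + 23.4 + 21.1 + 29.3 + 52.7) / 6 = 200.30 / 6 = 33.383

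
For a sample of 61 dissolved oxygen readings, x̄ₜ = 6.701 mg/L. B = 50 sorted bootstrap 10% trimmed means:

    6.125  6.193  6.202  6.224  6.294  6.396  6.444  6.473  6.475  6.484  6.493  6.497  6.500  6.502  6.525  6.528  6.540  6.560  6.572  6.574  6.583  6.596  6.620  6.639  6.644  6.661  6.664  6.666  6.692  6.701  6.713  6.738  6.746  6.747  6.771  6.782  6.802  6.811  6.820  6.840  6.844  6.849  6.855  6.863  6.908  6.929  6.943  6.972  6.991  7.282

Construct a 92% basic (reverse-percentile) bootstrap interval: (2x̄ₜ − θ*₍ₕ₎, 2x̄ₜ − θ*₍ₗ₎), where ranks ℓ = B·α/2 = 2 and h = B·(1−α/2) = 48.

Percentile endpoints at ranks 2 and 48: θ*₍2₎ = 6.193, θ*₍48₎ = 6.972.
Basic interval reflects these around x̄ₜ:
  lower = 2 × 6.701 − 6.972 = 6.430
  upper = 2 × 6.701 − 6.193 = 7.209

(6.430, 7.209)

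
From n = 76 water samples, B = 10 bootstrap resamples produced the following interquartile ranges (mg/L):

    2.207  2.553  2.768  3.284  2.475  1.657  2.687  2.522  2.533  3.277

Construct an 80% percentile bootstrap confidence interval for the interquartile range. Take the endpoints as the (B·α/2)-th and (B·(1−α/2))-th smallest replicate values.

(1.657, 3.277)

Sorted replicates: 1.657, 2.207, 2.475, 2.522, 2.533, 2.553, 2.687, 2.768, 3.277, 3.284
α = 0.20; lower rank = 10 × 0.100 = 1; upper rank = 10 × 0.900 = 9.
The 1st smallest replicate is 1.657; the 9th is 3.277.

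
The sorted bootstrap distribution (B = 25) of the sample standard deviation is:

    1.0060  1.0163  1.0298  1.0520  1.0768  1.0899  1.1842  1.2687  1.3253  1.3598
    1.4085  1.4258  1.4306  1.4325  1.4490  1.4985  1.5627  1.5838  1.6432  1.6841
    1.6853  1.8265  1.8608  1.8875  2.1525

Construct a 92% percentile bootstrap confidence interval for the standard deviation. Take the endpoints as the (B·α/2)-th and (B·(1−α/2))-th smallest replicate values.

α = 0.08; lower rank = 25 × 0.040 = 1; upper rank = 25 × 0.960 = 24.
The 1st smallest replicate is 1.0060; the 24th is 1.8875.

(1.0060, 1.8875)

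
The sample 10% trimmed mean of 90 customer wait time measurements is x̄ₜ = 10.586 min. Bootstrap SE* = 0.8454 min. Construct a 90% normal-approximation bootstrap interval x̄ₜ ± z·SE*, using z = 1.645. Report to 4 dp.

(9.1953, 11.9767)

Margin = 1.645 × 0.8454 = 1.39068
Interval: 10.586 ± 1.39068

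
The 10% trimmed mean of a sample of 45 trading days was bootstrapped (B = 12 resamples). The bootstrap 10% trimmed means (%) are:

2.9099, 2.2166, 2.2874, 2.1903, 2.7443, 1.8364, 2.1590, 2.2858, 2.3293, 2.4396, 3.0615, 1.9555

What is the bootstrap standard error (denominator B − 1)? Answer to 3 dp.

Bootstrap SE is the standard deviation of the 12 replicate 10% trimmed means.
Mean of replicates: (2.9099 + 2.2166 + 2.2874 + 2.1903 + 2.7443 + 1.8364 + 2.1590 + 2.2858 + 2.3293 + 2.4396 + 3.0615 + 1.9555) / 12 = 28.41560 / 12 = 2.36797
Sum of squared deviations: (+0.54193)² + (−0.15137)² + (−0.08057)² + (−0.17767)² + (+0.37633)² + (−0.53157)² + (−0.20897)² + (−0.08217)² + (−0.03867)² + (+0.07163)² + (+0.69353)² + (−0.41247)² = 1.48701
Variance = 1.48701 / 11 = 0.13518
SE* = √0.13518

SE* = 0.368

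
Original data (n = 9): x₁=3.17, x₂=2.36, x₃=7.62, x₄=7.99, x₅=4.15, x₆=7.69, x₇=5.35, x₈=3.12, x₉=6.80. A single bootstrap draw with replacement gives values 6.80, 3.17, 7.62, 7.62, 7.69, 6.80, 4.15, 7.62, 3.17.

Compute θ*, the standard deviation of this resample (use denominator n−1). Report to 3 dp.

θ* = 1.981

Mean = 6.0711; sum of squared deviations = 31.4041
s² = 31.4041 / 8 = 3.9255
s = √3.9255 = 1.981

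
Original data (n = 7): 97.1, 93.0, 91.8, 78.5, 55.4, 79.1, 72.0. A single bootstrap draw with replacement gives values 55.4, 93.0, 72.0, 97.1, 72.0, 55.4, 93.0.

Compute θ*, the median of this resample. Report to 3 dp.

Sorted: 55.4, 55.4, 72.0, 72.0, 93.0, 93.0, 97.1
Median = middle value = 72.000

θ* = 72.000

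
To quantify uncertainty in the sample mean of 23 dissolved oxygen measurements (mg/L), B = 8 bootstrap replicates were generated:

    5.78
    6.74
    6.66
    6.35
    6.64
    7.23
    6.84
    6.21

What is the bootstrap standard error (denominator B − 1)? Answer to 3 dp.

SE* = 0.439

Bootstrap SE is the standard deviation of the 8 replicate means.
Mean of replicates: (5.78 + 6.74 + 6.66 + 6.35 + 6.64 + 7.23 + 6.84 + 6.21) / 8 = 52.4500 / 8 = 6.5563
Sum of squared deviations: (−0.7763)² + (+0.1837)² + (+0.1037)² + (−0.2063)² + (+0.0837)² + (+0.6738)² + (+0.2837)² + (−0.3463)² = 1.3510
Variance = 1.3510 / 7 = 0.1930
SE* = √0.1930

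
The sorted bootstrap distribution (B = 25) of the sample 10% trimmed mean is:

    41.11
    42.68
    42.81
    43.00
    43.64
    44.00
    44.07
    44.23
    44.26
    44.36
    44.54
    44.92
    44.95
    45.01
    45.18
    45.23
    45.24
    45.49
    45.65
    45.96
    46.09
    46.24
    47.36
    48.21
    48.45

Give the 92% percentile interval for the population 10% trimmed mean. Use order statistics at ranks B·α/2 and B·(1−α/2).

α = 0.08; lower rank = 25 × 0.040 = 1; upper rank = 25 × 0.960 = 24.
The 1st smallest replicate is 41.11; the 24th is 48.21.

(41.11, 48.21)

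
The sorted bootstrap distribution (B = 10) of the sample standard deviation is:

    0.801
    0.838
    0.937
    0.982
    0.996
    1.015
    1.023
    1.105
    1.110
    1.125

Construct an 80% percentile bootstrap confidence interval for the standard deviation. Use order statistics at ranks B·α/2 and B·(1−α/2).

α = 0.20; lower rank = 10 × 0.100 = 1; upper rank = 10 × 0.900 = 9.
The 1st smallest replicate is 0.801; the 9th is 1.110.

(0.801, 1.110)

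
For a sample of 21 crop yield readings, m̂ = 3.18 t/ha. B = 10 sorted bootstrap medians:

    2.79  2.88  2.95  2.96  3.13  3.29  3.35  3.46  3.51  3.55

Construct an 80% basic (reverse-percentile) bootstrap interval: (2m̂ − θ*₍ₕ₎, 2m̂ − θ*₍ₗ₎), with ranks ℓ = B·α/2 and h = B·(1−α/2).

Percentile endpoints at ranks 1 and 9: θ*₍1₎ = 2.79, θ*₍9₎ = 3.51.
Basic interval reflects these around m̂:
  lower = 2 × 3.18 − 3.51 = 2.85
  upper = 2 × 3.18 − 2.79 = 3.57

(2.85, 3.57)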